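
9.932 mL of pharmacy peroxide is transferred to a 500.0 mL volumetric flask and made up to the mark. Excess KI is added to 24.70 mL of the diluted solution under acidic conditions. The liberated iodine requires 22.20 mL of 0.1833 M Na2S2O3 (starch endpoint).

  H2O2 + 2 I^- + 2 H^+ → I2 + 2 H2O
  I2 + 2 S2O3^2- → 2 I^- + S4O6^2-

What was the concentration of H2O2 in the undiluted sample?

4.147 M

n(S2O3^2-) = 0.02220 × 0.1833 = 4.069 × 10^-3 mol
n(I2) = n(S2O3^2-)/2 = 2.035 × 10^-3 mol
n(H2O2) in the aliquot = 2.035 × 10^-3 mol (1:1 ratio)
[H2O2]_dilute = 2.035 × 10^-3 / 0.02470 = 0.08237 mol/L
[H2O2]_original = 0.08237 × 500.0/9.932 = 4.147 mol/L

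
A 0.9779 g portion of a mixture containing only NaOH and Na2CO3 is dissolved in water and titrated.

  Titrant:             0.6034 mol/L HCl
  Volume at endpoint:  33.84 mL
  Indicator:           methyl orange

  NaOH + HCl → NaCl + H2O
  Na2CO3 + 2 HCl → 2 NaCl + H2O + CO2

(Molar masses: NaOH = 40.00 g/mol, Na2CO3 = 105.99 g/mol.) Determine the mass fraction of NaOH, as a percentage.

32.80 %

n(HCl) = 0.03384 × 0.6034 = 0.02042 mol
Let x = n(NaOH), y = n(Na2CO3).
Titrant: 1x + 2y = 0.02042;  mass: 40.00x + 105.99y = 0.9779
Solving, x = 8.019 × 10^-3 mol, y = 6.200 × 10^-3 mol
mass of NaOH = 8.019 × 10^-3 × 40.00 = 0.3208 g
% NaOH = 0.3208 / 0.9779 × 100 = 32.80 %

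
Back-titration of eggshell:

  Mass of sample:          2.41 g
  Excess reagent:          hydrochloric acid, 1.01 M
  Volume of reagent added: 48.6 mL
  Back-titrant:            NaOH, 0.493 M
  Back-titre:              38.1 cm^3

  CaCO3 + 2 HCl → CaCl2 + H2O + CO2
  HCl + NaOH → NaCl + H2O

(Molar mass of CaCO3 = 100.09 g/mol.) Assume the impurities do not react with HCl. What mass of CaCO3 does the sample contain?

1.52 g

n(HCl) added = 0.0486 × 1.01 = 0.0491 mol
n(NaOH) used in back-titration = 0.0381 × 0.493 = 0.0188 mol
n(HCl) left over = 0.0188 mol (1:1 ratio)
n(HCl) consumed by analyte = 0.0491 − 0.0188 = 0.0303 mol
From the 1:2 ratio, n(CaCO3) = 1/2 × 0.0303 = 0.0152 mol
mass of CaCO3 = 0.0152 × 100.09 = 1.52 g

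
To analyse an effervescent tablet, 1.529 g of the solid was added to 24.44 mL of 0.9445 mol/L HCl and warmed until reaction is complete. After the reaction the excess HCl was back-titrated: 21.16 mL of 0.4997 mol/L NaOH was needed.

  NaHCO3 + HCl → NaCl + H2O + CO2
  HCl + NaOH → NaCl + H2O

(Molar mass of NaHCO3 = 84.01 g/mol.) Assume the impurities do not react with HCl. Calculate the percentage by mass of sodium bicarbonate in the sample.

n(HCl) added = 0.02444 × 0.9445 = 0.02308 mol
n(NaOH) used in back-titration = 0.02116 × 0.4997 = 0.01057 mol
n(HCl) left over = 0.01057 mol (1:1 ratio)
n(HCl) consumed by analyte = 0.02308 − 0.01057 = 0.01251 mol
n(NaHCO3) = 0.01251 mol (1:1 ratio)
mass of NaHCO3 = 0.01251 × 84.01 = 1.051 g
% NaHCO3 = 1.051 / 1.529 × 100 = 68.74 %

68.74 %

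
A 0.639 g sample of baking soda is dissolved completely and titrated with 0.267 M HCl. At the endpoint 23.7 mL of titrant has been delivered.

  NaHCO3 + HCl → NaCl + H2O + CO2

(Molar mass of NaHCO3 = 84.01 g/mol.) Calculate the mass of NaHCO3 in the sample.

n(HCl) = 0.0237 L × 0.267 mol/L = 6.33 × 10^-3 mol
n(NaHCO3) = 6.33 × 10^-3 mol (1:1 ratio)
mass of NaHCO3 = 6.33 × 10^-3 × 84.01 g/mol = 0.532 g

0.532 g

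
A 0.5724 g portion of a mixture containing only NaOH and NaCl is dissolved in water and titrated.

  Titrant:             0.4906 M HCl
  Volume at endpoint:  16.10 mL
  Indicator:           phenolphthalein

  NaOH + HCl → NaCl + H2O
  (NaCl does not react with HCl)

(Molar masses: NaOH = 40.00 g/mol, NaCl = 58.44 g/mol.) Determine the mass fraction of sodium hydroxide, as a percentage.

55.20 %

n(HCl) = 0.01610 × 0.4906 = 7.899 × 10^-3 mol
Let x = n(NaOH), y = n(NaCl).
Titrant: 1x = 7.899 × 10^-3;  mass: 40.00x + 58.44y = 0.5724
Solving, x = 7.899 × 10^-3 mol, y = 4.388 × 10^-3 mol
mass of NaOH = 7.899 × 10^-3 × 40.00 = 0.3159 g
% NaOH = 0.3159 / 0.5724 × 100 = 55.20 %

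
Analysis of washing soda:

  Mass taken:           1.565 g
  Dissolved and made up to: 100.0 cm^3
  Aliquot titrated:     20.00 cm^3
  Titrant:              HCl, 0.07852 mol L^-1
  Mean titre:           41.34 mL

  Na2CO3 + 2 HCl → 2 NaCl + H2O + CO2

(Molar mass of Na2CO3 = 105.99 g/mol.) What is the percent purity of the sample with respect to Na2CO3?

54.96 %

n(HCl) per titration = 0.04134 × 0.07852 = 3.246 × 10^-3 mol
From the 1:2 ratio, n(Na2CO3) in each aliquot = 1/2 × 3.246 × 10^-3 = 1.623 × 10^-3 mol
n(Na2CO3) in the whole flask = 1.623 × 10^-3 × 100.0/20.00 = 8.115 × 10^-3 mol
mass of Na2CO3 = 8.115 × 10^-3 × 105.99 = 0.8601 g
% Na2CO3 = 0.8601 / 1.565 × 100 = 54.96 %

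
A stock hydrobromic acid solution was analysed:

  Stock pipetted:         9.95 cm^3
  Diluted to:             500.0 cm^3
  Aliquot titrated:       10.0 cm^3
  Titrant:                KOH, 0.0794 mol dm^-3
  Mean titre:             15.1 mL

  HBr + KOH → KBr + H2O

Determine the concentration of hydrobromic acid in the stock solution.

n(KOH) = 0.0151 × 0.0794 = 1.20 × 10^-3 mol
n(HBr) in the aliquot = 1.20 × 10^-3 mol (1:1 ratio)
[HBr]_dilute = 1.20 × 10^-3 / 0.0100 = 0.120 mol/L
Dilution factor = 500.0 / 9.95 = 50.25
[HBr]_stock = 0.120 × 50.25 = 6.02 mol/L

6.02 mol/L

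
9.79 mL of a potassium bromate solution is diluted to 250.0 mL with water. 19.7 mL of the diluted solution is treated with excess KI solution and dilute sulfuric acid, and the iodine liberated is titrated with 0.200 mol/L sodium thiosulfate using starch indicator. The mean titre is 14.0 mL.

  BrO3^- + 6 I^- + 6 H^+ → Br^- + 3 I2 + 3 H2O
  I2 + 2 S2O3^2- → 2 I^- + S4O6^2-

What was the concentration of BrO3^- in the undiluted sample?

0.605 mol/L

n(S2O3^2-) = 0.0140 × 0.200 = 2.80 × 10^-3 mol
n(I2) = n(S2O3^2-)/2 = 1.40 × 10^-3 mol
From the 1:3 ratio, n(BrO3^-) in the aliquot = 1/3 × 1.40 × 10^-3 = 4.67 × 10^-4 mol
[BrO3^-]_dilute = 4.67 × 10^-4 / 0.0197 = 0.0237 mol/L
[BrO3^-]_original = 0.0237 × 250.0/9.79 = 0.605 mol/L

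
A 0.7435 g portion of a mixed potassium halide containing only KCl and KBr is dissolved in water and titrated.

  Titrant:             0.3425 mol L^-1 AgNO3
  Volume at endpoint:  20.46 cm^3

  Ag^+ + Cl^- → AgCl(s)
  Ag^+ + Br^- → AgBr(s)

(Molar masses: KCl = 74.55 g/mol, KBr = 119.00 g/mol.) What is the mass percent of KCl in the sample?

n(AgNO3) = 0.02046 × 0.3425 = 7.008 × 10^-3 mol
Let x = n(KCl), y = n(KBr).
Titrant: 1x + 1y = 7.008 × 10^-3;  mass: 74.55x + 119.00y = 0.7435
Solving, x = 2.034 × 10^-3 mol, y = 4.974 × 10^-3 mol
mass of KCl = 2.034 × 10^-3 × 74.55 = 0.1516 g
% KCl = 0.1516 / 0.7435 × 100 = 20.39 %

20.39 %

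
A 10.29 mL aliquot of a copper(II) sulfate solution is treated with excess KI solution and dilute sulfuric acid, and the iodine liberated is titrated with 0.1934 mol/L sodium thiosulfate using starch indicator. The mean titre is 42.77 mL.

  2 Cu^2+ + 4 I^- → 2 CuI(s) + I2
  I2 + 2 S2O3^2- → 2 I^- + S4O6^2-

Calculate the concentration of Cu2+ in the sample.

0.8039 mol/L

n(S2O3^2-) = 0.04277 × 0.1934 = 8.272 × 10^-3 mol
n(I2) = n(S2O3^2-)/2 = 4.136 × 10^-3 mol
From the 2:1 ratio, n(Cu2+) in the aliquot = 2/1 × 4.136 × 10^-3 = 8.272 × 10^-3 mol
[Cu2+] = 8.272 × 10^-3 / 0.01029 = 0.8039 mol/L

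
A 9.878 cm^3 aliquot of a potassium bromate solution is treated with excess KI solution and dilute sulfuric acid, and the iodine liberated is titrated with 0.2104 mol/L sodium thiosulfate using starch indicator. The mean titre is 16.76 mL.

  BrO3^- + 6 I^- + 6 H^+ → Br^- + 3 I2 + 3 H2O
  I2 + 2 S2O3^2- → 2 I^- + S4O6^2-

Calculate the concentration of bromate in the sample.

n(S2O3^2-) = 0.01676 × 0.2104 = 3.526 × 10^-3 mol
n(I2) = n(S2O3^2-)/2 = 1.763 × 10^-3 mol
From the 1:3 ratio, n(BrO3^-) in the aliquot = 1/3 × 1.763 × 10^-3 = 5.877 × 10^-4 mol
[BrO3^-] = 5.877 × 10^-4 / 0.009878 = 0.05950 mol/L

0.05950 mol/L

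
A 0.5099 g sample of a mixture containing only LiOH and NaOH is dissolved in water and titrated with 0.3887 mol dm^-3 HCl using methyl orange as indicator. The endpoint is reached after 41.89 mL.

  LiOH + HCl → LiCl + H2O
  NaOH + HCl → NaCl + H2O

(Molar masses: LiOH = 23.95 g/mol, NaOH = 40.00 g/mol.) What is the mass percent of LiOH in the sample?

41.38 %

n(HCl) = 0.04189 × 0.3887 = 0.01628 mol
Let x = n(LiOH), y = n(NaOH).
Titrant: 1x + 1y = 0.01628;  mass: 23.95x + 40.00y = 0.5099
Solving, x = 8.810 × 10^-3 mol, y = 7.472 × 10^-3 mol
mass of LiOH = 8.810 × 10^-3 × 23.95 = 0.2110 g
% LiOH = 0.2110 / 0.5099 × 100 = 41.38 %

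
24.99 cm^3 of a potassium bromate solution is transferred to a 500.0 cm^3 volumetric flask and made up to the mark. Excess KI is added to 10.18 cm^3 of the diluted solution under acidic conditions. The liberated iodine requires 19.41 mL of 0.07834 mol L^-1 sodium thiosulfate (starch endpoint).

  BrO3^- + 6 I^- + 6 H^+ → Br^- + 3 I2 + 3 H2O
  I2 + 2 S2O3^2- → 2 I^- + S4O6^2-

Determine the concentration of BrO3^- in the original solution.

n(S2O3^2-) = 0.01941 × 0.07834 = 1.521 × 10^-3 mol
n(I2) = n(S2O3^2-)/2 = 7.603 × 10^-4 mol
From the 1:3 ratio, n(BrO3^-) in the aliquot = 1/3 × 7.603 × 10^-4 = 2.534 × 10^-4 mol
[BrO3^-]_dilute = 2.534 × 10^-4 / 0.01018 = 0.02489 mol/L
[BrO3^-]_original = 0.02489 × 500.0/24.99 = 0.4981 mol/L

0.4981 mol/L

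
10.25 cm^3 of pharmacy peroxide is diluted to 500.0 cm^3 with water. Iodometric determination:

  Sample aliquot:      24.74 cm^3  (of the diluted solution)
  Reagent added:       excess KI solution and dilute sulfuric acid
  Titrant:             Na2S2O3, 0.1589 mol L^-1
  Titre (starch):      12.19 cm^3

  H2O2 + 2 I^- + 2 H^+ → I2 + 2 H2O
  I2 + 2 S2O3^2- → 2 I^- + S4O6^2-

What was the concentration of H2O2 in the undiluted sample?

n(S2O3^2-) = 0.01219 × 0.1589 = 1.937 × 10^-3 mol
n(I2) = n(S2O3^2-)/2 = 9.685 × 10^-4 mol
n(H2O2) in the aliquot = 9.685 × 10^-4 mol (1:1 ratio)
[H2O2]_dilute = 9.685 × 10^-4 / 0.02474 = 0.03915 mol/L
[H2O2]_original = 0.03915 × 500.0/10.25 = 1.910 mol/L

1.910 mol/L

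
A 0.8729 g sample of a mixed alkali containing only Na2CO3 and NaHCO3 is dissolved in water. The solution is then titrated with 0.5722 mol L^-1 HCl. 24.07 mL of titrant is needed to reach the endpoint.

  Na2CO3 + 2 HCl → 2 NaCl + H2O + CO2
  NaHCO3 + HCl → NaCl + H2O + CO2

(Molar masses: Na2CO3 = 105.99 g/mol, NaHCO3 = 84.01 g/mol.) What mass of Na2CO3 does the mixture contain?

n(HCl) = 0.02407 × 0.5722 = 0.01377 mol
Let x = n(Na2CO3), y = n(NaHCO3).
Titrant: 2x + 1y = 0.01377;  mass: 105.99x + 84.01y = 0.8729
Solving, x = 4.581 × 10^-3 mol, y = 4.611 × 10^-3 mol
mass of Na2CO3 = 4.581 × 10^-3 × 105.99 = 0.4855 g

0.4855 g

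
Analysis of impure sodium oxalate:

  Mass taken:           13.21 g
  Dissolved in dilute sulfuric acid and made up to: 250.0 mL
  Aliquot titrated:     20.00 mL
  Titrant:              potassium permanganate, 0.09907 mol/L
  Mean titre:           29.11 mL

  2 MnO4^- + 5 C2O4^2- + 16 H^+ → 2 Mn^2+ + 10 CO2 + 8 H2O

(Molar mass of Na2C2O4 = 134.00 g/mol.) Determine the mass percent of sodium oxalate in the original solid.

n(KMnO4) per titration = 0.02911 × 0.09907 = 2.884 × 10^-3 mol
From the 5:2 ratio, n(Na2C2O4) in each aliquot = 5/2 × 2.884 × 10^-3 = 7.210 × 10^-3 mol
n(Na2C2O4) in the whole flask = 7.210 × 10^-3 × 250.0/20.00 = 0.09012 mol
mass of Na2C2O4 = 0.09012 × 134.00 = 12.08 g
% Na2C2O4 = 12.08 / 13.21 × 100 = 91.42 %

91.42 %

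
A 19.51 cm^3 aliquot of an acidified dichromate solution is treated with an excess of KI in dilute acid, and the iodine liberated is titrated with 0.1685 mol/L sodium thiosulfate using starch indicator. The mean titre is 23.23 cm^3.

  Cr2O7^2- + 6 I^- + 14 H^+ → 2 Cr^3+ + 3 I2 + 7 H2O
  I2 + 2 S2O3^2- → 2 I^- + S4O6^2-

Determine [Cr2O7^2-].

n(S2O3^2-) = 0.02323 × 0.1685 = 3.914 × 10^-3 mol
n(I2) = n(S2O3^2-)/2 = 1.957 × 10^-3 mol
From the 1:3 ratio, n(Cr2O7^2-) in the aliquot = 1/3 × 1.957 × 10^-3 = 6.524 × 10^-4 mol
[Cr2O7^2-] = 6.524 × 10^-4 / 0.01951 = 0.03344 mol/L

0.03344 mol/L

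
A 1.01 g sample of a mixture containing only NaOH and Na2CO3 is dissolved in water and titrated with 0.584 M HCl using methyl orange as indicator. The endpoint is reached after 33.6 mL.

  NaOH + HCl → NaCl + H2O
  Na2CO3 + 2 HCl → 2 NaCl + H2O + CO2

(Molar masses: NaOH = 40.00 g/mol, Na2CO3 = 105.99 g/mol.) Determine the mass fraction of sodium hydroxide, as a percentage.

n(HCl) = 0.0336 × 0.584 = 0.0196 mol
Let x = n(NaOH), y = n(Na2CO3).
Titrant: 1x + 2y = 0.0196;  mass: 40.00x + 105.99y = 1.01
Solving, x = 2.30 × 10^-3 mol, y = 8.66 × 10^-3 mol
mass of NaOH = 2.30 × 10^-3 × 40.00 = 0.0920 g
% NaOH = 0.0920 / 1.01 × 100 = 9.11 %

9.11 %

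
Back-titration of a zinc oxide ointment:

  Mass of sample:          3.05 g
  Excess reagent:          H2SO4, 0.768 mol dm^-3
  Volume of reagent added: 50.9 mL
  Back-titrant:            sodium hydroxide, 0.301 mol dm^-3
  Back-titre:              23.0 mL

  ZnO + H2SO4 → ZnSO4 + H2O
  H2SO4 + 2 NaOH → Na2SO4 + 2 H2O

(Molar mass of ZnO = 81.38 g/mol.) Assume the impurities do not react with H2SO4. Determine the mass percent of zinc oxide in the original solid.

95.1 %

n(H2SO4) added = 0.0509 × 0.768 = 0.0391 mol
n(NaOH) used in back-titration = 0.0230 × 0.301 = 6.92 × 10^-3 mol
From the 1:2 ratio, n(H2SO4) left over = 1/2 × 6.92 × 10^-3 = 3.46 × 10^-3 mol
n(H2SO4) consumed by analyte = 0.0391 − 3.46 × 10^-3 = 0.0356 mol
n(ZnO) = 0.0356 mol (1:1 ratio)
mass of ZnO = 0.0356 × 81.38 = 2.90 g
% ZnO = 2.90 / 3.05 × 100 = 95.1 %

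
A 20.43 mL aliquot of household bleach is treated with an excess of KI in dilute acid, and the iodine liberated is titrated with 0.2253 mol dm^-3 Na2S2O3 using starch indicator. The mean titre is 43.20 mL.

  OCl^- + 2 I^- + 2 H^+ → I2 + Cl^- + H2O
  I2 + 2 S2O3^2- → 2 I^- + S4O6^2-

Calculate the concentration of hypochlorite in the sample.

0.2382 mol/L

n(S2O3^2-) = 0.04320 × 0.2253 = 9.733 × 10^-3 mol
n(I2) = n(S2O3^2-)/2 = 4.866 × 10^-3 mol
n(OCl^-) in the aliquot = 4.866 × 10^-3 mol (1:1 ratio)
[OCl^-] = 4.866 × 10^-3 / 0.02043 = 0.2382 mol/L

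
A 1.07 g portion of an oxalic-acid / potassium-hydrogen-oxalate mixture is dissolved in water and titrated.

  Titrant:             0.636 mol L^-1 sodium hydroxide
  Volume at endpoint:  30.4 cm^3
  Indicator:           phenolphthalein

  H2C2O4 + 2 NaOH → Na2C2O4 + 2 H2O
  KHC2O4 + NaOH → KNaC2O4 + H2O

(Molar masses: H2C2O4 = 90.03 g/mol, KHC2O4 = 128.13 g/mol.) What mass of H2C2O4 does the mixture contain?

0.762 g

n(NaOH) = 0.0304 × 0.636 = 0.0193 mol
Let x = n(H2C2O4), y = n(KHC2O4).
Titrant: 2x + 1y = 0.0193;  mass: 90.03x + 128.13y = 1.07
Solving, x = 8.47 × 10^-3 mol, y = 2.40 × 10^-3 mol
mass of H2C2O4 = 8.47 × 10^-3 × 90.03 = 0.762 g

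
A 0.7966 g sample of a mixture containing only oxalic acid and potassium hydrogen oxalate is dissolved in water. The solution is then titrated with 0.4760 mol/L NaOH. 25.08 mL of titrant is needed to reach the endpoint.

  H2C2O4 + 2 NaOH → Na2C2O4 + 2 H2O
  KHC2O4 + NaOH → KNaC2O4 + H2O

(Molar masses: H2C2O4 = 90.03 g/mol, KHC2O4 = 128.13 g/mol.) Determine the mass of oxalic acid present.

n(NaOH) = 0.02508 × 0.4760 = 0.01194 mol
Let x = n(H2C2O4), y = n(KHC2O4).
Titrant: 2x + 1y = 0.01194;  mass: 90.03x + 128.13y = 0.7966
Solving, x = 4.410 × 10^-3 mol, y = 3.119 × 10^-3 mol
mass of H2C2O4 = 4.410 × 10^-3 × 90.03 = 0.3970 g

0.3970 g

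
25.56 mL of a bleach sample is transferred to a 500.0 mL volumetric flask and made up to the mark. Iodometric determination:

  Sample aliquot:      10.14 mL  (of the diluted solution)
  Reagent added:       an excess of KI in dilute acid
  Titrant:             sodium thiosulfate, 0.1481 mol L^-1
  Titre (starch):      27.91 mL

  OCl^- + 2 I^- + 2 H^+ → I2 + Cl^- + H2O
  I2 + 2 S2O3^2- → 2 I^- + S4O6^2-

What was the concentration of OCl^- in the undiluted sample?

n(S2O3^2-) = 0.02791 × 0.1481 = 4.133 × 10^-3 mol
n(I2) = n(S2O3^2-)/2 = 2.067 × 10^-3 mol
n(OCl^-) in the aliquot = 2.067 × 10^-3 mol (1:1 ratio)
[OCl^-]_dilute = 2.067 × 10^-3 / 0.01014 = 0.2038 mol/L
[OCl^-]_original = 0.2038 × 500.0/25.56 = 3.987 mol/L

3.987 mol/L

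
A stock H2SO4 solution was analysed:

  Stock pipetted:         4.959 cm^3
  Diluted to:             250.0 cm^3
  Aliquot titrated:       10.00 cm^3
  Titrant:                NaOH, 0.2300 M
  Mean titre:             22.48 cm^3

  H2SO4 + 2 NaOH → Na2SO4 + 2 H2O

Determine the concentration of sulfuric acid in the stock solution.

13.03 M

n(NaOH) = 0.02248 × 0.2300 = 5.170 × 10^-3 mol
From the 1:2 ratio, n(H2SO4) in the aliquot = 1/2 × 5.170 × 10^-3 = 2.585 × 10^-3 mol
[H2SO4]_dilute = 2.585 × 10^-3 / 0.01000 = 0.2585 mol/L
Dilution factor = 250.0 / 4.959 = 50.41
[H2SO4]_stock = 0.2585 × 50.41 = 13.03 mol/L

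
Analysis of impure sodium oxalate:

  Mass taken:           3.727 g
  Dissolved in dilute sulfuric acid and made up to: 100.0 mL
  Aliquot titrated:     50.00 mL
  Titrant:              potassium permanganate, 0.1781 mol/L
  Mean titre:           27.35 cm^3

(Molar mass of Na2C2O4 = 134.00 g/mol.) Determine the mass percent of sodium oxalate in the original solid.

2 MnO4^- + 5 C2O4^2- + 16 H^+ → 2 Mn^2+ + 10 CO2 + 8 H2O
n(KMnO4) per titration = 0.02735 × 0.1781 = 4.871 × 10^-3 mol
From the 5:2 ratio, n(Na2C2O4) in each aliquot = 5/2 × 4.871 × 10^-3 = 0.01218 mol
n(Na2C2O4) in the whole flask = 0.01218 × 100.0/50.00 = 0.02436 mol
mass of Na2C2O4 = 0.02436 × 134.00 = 3.264 g
% Na2C2O4 = 3.264 / 3.727 × 100 = 87.57 %

87.57 %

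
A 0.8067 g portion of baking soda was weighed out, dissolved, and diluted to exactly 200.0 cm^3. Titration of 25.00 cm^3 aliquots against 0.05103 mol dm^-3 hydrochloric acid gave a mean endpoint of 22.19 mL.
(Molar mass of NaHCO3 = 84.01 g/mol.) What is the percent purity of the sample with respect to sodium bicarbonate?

NaHCO3 + HCl → NaCl + H2O + CO2
n(HCl) per titration = 0.02219 × 0.05103 = 1.132 × 10^-3 mol
n(NaHCO3) in each aliquot = 1.132 × 10^-3 mol (1:1 ratio)
n(NaHCO3) in the whole flask = 1.132 × 10^-3 × 200.0/25.00 = 9.059 × 10^-3 mol
mass of NaHCO3 = 9.059 × 10^-3 × 84.01 = 0.7610 g
% NaHCO3 = 0.7610 / 0.8067 × 100 = 94.34 %

94.34 %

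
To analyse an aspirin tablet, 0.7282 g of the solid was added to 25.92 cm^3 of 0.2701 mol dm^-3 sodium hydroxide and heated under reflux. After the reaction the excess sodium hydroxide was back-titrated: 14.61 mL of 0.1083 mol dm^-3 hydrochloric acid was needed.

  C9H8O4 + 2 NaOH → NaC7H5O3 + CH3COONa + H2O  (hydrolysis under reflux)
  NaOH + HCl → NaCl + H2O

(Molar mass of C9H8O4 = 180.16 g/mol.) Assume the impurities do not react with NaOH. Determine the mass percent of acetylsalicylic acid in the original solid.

67.03 %

n(NaOH) added = 0.02592 × 0.2701 = 7.001 × 10^-3 mol
n(HCl) used in back-titration = 0.01461 × 0.1083 = 1.582 × 10^-3 mol
n(NaOH) left over = 1.582 × 10^-3 mol (1:1 ratio)
n(NaOH) consumed by analyte = 7.001 × 10^-3 − 1.582 × 10^-3 = 5.419 × 10^-3 mol
From the 1:2 ratio, n(C9H8O4) = 1/2 × 5.419 × 10^-3 = 2.709 × 10^-3 mol
mass of C9H8O4 = 2.709 × 10^-3 × 180.16 = 0.4881 g
% C9H8O4 = 0.4881 / 0.7282 × 100 = 67.03 %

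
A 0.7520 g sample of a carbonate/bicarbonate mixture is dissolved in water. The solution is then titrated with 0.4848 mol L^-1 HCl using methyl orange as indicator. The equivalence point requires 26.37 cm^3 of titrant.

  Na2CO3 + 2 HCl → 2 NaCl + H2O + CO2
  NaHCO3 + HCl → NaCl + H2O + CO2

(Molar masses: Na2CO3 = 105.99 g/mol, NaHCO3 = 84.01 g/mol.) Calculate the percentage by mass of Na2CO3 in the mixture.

73.16 %

n(HCl) = 0.02637 × 0.4848 = 0.01278 mol
Let x = n(Na2CO3), y = n(NaHCO3).
Titrant: 2x + 1y = 0.01278;  mass: 105.99x + 84.01y = 0.7520
Solving, x = 5.191 × 10^-3 mol, y = 2.402 × 10^-3 mol
mass of Na2CO3 = 5.191 × 10^-3 × 105.99 = 0.5502 g
% Na2CO3 = 0.5502 / 0.7520 × 100 = 73.16 %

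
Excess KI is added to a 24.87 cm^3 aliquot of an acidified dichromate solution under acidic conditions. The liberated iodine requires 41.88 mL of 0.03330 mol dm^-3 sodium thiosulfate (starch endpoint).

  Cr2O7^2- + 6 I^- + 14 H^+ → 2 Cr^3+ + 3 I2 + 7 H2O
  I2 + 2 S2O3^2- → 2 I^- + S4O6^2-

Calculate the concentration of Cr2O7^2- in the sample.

0.009346 mol/L

n(S2O3^2-) = 0.04188 × 0.03330 = 1.395 × 10^-3 mol
n(I2) = n(S2O3^2-)/2 = 6.973 × 10^-4 mol
From the 1:3 ratio, n(Cr2O7^2-) in the aliquot = 1/3 × 6.973 × 10^-4 = 2.324 × 10^-4 mol
[Cr2O7^2-] = 2.324 × 10^-4 / 0.02487 = 0.009346 mol/L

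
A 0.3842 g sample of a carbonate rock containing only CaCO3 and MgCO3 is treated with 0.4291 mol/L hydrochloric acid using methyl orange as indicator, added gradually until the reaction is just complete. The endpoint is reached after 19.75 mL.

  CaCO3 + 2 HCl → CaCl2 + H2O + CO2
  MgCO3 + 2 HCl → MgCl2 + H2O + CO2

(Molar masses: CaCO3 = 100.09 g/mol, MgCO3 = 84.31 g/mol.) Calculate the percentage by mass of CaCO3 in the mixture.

44.49 %

n(HCl) = 0.01975 × 0.4291 = 8.475 × 10^-3 mol
Let x = n(CaCO3), y = n(MgCO3).
Titrant: 2x + 2y = 8.475 × 10^-3;  mass: 100.09x + 84.31y = 0.3842
Solving, x = 1.708 × 10^-3 mol, y = 2.530 × 10^-3 mol
mass of CaCO3 = 1.708 × 10^-3 × 100.09 = 0.1709 g
% CaCO3 = 0.1709 / 0.3842 × 100 = 44.49 %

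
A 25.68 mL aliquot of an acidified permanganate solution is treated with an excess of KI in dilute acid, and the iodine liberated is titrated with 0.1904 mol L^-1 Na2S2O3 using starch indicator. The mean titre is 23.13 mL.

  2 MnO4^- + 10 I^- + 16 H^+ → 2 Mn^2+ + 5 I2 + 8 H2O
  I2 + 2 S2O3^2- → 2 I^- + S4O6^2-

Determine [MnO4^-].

n(S2O3^2-) = 0.02313 × 0.1904 = 4.404 × 10^-3 mol
n(I2) = n(S2O3^2-)/2 = 2.202 × 10^-3 mol
From the 2:5 ratio, n(MnO4^-) in the aliquot = 2/5 × 2.202 × 10^-3 = 8.808 × 10^-4 mol
[MnO4^-] = 8.808 × 10^-4 / 0.02568 = 0.03430 mol/L

0.03430 mol/L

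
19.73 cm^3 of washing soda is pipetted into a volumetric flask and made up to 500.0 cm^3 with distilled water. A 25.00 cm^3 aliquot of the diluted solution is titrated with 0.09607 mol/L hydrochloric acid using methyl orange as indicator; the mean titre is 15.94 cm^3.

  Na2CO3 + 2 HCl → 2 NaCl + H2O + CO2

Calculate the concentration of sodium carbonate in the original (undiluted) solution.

0.7762 mol/L

n(HCl) = 0.01594 × 0.09607 = 1.531 × 10^-3 mol
From the 1:2 ratio, n(Na2CO3) in the aliquot = 1/2 × 1.531 × 10^-3 = 7.657 × 10^-4 mol
[Na2CO3]_dilute = 7.657 × 10^-4 / 0.02500 = 0.03063 mol/L
Dilution factor = 500.0 / 19.73 = 25.34
[Na2CO3]_stock = 0.03063 × 25.34 = 0.7762 mol/L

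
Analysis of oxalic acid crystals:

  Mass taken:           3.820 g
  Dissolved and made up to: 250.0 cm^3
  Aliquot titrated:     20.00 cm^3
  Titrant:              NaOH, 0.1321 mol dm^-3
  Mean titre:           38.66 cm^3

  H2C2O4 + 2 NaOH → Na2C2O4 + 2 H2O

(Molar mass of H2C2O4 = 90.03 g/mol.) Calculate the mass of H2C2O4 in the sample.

n(NaOH) per titration = 0.03866 × 0.1321 = 5.107 × 10^-3 mol
From the 1:2 ratio, n(H2C2O4) in each aliquot = 1/2 × 5.107 × 10^-3 = 2.553 × 10^-3 mol
n(H2C2O4) in the whole flask = 2.553 × 10^-3 × 250.0/20.00 = 0.03192 mol
mass of H2C2O4 = 0.03192 × 90.03 = 2.874 g

2.874 g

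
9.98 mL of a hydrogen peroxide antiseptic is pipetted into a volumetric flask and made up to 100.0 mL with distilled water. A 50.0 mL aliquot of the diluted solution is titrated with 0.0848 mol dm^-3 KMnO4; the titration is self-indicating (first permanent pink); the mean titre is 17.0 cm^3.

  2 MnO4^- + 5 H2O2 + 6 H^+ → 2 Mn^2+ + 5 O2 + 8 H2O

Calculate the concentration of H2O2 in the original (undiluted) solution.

n(KMnO4) = 0.0170 × 0.0848 = 1.44 × 10^-3 mol
From the 5:2 ratio, n(H2O2) in the aliquot = 5/2 × 1.44 × 10^-3 = 3.60 × 10^-3 mol
[H2O2]_dilute = 3.60 × 10^-3 / 0.0500 = 0.0721 mol/L
Dilution factor = 100.0 / 9.98 = 10.02
[H2O2]_stock = 0.0721 × 10.02 = 0.722 mol/L

0.722 mol/L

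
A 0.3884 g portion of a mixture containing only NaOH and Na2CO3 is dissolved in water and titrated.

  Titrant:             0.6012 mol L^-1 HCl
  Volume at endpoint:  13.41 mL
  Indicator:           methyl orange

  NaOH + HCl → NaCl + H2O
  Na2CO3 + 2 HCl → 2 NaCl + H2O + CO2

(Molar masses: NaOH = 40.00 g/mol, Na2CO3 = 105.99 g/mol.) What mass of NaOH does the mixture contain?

n(HCl) = 0.01341 × 0.6012 = 8.062 × 10^-3 mol
Let x = n(NaOH), y = n(Na2CO3).
Titrant: 1x + 2y = 8.062 × 10^-3;  mass: 40.00x + 105.99y = 0.3884
Solving, x = 2.990 × 10^-3 mol, y = 2.536 × 10^-3 mol
mass of NaOH = 2.990 × 10^-3 × 40.00 = 0.1196 g

0.1196 g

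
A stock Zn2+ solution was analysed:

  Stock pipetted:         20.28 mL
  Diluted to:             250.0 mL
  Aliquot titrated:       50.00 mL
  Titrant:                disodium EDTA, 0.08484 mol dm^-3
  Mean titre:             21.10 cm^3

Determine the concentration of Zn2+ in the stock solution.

Zn^2+ + EDTA^4- → [Zn(EDTA)]^2-
n(EDTA) = 0.02110 × 0.08484 = 1.790 × 10^-3 mol
n(Zn2+) in the aliquot = 1.790 × 10^-3 mol (1:1 ratio)
[Zn2+]_dilute = 1.790 × 10^-3 / 0.05000 = 0.03580 mol/L
Dilution factor = 250.0 / 20.28 = 12.33
[Zn2+]_stock = 0.03580 × 12.33 = 0.4414 mol/L

0.4414 mol/L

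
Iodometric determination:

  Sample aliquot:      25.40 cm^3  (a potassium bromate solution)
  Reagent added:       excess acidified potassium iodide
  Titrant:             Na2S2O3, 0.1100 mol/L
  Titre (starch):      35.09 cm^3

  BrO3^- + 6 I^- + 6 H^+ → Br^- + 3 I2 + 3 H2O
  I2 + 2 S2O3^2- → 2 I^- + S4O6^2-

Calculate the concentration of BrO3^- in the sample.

n(S2O3^2-) = 0.03509 × 0.1100 = 3.860 × 10^-3 mol
n(I2) = n(S2O3^2-)/2 = 1.930 × 10^-3 mol
From the 1:3 ratio, n(BrO3^-) in the aliquot = 1/3 × 1.930 × 10^-3 = 6.433 × 10^-4 mol
[BrO3^-] = 6.433 × 10^-4 / 0.02540 = 0.02533 mol/L

0.02533 mol/L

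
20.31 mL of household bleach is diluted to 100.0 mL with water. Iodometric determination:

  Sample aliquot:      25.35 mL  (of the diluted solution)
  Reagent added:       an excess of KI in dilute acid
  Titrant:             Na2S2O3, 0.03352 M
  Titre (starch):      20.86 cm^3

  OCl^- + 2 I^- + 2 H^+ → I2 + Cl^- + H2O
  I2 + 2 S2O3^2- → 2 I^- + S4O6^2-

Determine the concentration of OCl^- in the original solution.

n(S2O3^2-) = 0.02086 × 0.03352 = 6.992 × 10^-4 mol
n(I2) = n(S2O3^2-)/2 = 3.496 × 10^-4 mol
n(OCl^-) in the aliquot = 3.496 × 10^-4 mol (1:1 ratio)
[OCl^-]_dilute = 3.496 × 10^-4 / 0.02535 = 0.01379 mol/L
[OCl^-]_original = 0.01379 × 100.0/20.31 = 0.06790 mol/L

0.06790 M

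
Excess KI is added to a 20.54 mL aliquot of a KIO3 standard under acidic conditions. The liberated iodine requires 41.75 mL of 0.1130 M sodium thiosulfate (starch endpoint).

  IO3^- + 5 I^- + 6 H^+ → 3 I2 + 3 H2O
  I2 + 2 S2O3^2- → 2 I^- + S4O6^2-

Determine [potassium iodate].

n(S2O3^2-) = 0.04175 × 0.1130 = 4.718 × 10^-3 mol
n(I2) = n(S2O3^2-)/2 = 2.359 × 10^-3 mol
From the 1:3 ratio, n(IO3^-) in the aliquot = 1/3 × 2.359 × 10^-3 = 7.863 × 10^-4 mol
[IO3^-] = 7.863 × 10^-4 / 0.02054 = 0.03828 mol/L

0.03828 M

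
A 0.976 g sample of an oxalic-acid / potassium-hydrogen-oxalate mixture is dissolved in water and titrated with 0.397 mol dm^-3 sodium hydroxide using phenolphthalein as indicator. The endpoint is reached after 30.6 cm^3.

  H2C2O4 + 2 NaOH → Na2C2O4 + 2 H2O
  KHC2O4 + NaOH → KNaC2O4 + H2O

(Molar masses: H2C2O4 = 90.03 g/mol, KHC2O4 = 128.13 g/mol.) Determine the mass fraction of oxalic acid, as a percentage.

32.2 %

n(NaOH) = 0.0306 × 0.397 = 0.0121 mol
Let x = n(H2C2O4), y = n(KHC2O4).
Titrant: 2x + 1y = 0.0121;  mass: 90.03x + 128.13y = 0.976
Solving, x = 3.49 × 10^-3 mol, y = 5.16 × 10^-3 mol
mass of H2C2O4 = 3.49 × 10^-3 × 90.03 = 0.314 g
% H2C2O4 = 0.314 / 0.976 × 100 = 32.2 %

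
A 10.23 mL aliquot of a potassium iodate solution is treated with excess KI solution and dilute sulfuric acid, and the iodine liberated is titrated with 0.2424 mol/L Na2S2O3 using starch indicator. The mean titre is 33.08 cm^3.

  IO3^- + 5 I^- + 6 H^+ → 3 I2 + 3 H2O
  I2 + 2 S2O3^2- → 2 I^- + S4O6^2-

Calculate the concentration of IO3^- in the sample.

0.1306 mol/L

n(S2O3^2-) = 0.03308 × 0.2424 = 8.019 × 10^-3 mol
n(I2) = n(S2O3^2-)/2 = 4.009 × 10^-3 mol
From the 1:3 ratio, n(IO3^-) in the aliquot = 1/3 × 4.009 × 10^-3 = 1.336 × 10^-3 mol
[IO3^-] = 1.336 × 10^-3 / 0.01023 = 0.1306 mol/L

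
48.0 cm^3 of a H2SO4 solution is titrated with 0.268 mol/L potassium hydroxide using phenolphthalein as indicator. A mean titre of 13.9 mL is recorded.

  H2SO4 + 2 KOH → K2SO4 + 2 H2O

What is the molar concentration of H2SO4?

0.0388 mol/L

n(KOH) = 0.0139 L × 0.268 mol/L = 3.73 × 10^-3 mol
From the 1:2 mole ratio, n(H2SO4) = 1/2 × 3.73 × 10^-3 = 1.86 × 10^-3 mol
[H2SO4] = 1.86 × 10^-3 mol / 0.0480 L = 0.0388 mol/L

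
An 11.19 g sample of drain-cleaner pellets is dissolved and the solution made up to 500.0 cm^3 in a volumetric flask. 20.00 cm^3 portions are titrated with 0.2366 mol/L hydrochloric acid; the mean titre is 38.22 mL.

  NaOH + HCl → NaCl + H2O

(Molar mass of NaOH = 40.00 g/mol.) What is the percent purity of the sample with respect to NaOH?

n(HCl) per titration = 0.03822 × 0.2366 = 9.043 × 10^-3 mol
n(NaOH) in each aliquot = 9.043 × 10^-3 mol (1:1 ratio)
n(NaOH) in the whole flask = 9.043 × 10^-3 × 500.0/20.00 = 0.2261 mol
mass of NaOH = 0.2261 × 40.00 = 9.043 g
% NaOH = 9.043 / 11.19 × 100 = 80.81 %

80.81 %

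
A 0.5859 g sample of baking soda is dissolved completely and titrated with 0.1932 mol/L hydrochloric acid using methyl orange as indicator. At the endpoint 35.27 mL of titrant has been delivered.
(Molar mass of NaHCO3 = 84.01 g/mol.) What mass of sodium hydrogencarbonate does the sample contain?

0.5725 g

NaHCO3 + HCl → NaCl + H2O + CO2
n(HCl) = 0.03527 L × 0.1932 mol/L = 6.814 × 10^-3 mol
n(NaHCO3) = 6.814 × 10^-3 mol (1:1 ratio)
mass of NaHCO3 = 6.814 × 10^-3 × 84.01 g/mol = 0.5725 g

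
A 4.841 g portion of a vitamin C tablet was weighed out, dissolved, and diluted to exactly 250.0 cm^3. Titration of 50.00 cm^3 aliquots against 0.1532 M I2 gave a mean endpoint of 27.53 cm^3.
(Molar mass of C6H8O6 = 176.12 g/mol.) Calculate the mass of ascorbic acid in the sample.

C6H8O6 + I2 → C6H6O6 + 2 HI
n(I2) per titration = 0.02753 × 0.1532 = 4.218 × 10^-3 mol
n(C6H8O6) in each aliquot = 4.218 × 10^-3 mol (1:1 ratio)
n(C6H8O6) in the whole flask = 4.218 × 10^-3 × 250.0/50.00 = 0.02109 mol
mass of C6H8O6 = 0.02109 × 176.12 = 3.714 g

3.714 g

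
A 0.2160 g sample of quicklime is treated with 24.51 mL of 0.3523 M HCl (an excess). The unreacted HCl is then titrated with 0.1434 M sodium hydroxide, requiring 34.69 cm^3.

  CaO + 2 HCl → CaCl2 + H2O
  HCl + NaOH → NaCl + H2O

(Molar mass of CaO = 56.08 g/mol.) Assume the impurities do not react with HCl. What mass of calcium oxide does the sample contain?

n(HCl) added = 0.02451 × 0.3523 = 8.635 × 10^-3 mol
n(NaOH) used in back-titration = 0.03469 × 0.1434 = 4.975 × 10^-3 mol
n(HCl) left over = 4.975 × 10^-3 mol (1:1 ratio)
n(HCl) consumed by analyte = 8.635 × 10^-3 − 4.975 × 10^-3 = 3.660 × 10^-3 mol
From the 1:2 ratio, n(CaO) = 1/2 × 3.660 × 10^-3 = 1.830 × 10^-3 mol
mass of CaO = 1.830 × 10^-3 × 56.08 = 0.1026 g

0.1026 g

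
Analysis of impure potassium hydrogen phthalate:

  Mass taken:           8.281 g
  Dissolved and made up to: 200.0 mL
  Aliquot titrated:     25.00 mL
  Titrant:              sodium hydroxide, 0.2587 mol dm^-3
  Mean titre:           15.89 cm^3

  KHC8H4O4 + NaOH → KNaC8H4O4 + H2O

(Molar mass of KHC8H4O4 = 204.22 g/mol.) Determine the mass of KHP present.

n(NaOH) per titration = 0.01589 × 0.2587 = 4.111 × 10^-3 mol
n(KHC8H4O4) in each aliquot = 4.111 × 10^-3 mol (1:1 ratio)
n(KHC8H4O4) in the whole flask = 4.111 × 10^-3 × 200.0/25.00 = 0.03289 mol
mass of KHC8H4O4 = 0.03289 × 204.22 = 6.716 g

6.716 g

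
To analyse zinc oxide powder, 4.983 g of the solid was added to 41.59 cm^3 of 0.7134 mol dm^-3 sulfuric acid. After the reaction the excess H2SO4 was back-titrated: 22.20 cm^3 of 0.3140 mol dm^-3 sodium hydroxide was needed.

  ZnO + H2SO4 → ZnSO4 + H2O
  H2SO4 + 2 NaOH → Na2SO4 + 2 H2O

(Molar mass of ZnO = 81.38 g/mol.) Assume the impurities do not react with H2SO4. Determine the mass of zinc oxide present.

2.131 g

n(H2SO4) added = 0.04159 × 0.7134 = 0.02967 mol
n(NaOH) used in back-titration = 0.02220 × 0.3140 = 6.971 × 10^-3 mol
From the 1:2 ratio, n(H2SO4) left over = 1/2 × 6.971 × 10^-3 = 3.485 × 10^-3 mol
n(H2SO4) consumed by analyte = 0.02967 − 3.485 × 10^-3 = 0.02618 mol
n(ZnO) = 0.02618 mol (1:1 ratio)
mass of ZnO = 0.02618 × 81.38 = 2.131 g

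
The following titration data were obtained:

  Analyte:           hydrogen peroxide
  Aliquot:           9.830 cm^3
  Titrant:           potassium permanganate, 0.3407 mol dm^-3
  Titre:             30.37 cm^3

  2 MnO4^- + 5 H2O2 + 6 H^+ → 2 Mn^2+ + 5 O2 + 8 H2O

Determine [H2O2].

n(KMnO4) = 0.03037 L × 0.3407 mol/L = 0.01035 mol
From the 5:2 mole ratio, n(H2O2) = 5/2 × 0.01035 = 0.02587 mol
[H2O2] = 0.02587 mol / 0.009830 L = 2.632 mol/L

2.632 mol/L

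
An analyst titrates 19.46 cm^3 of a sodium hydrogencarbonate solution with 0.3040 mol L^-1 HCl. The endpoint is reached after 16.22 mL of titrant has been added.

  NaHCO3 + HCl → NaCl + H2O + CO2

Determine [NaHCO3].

n(HCl) = 0.01622 L × 0.3040 mol/L = 4.931 × 10^-3 mol
n(NaHCO3) = 4.931 × 10^-3 mol (1:1 mole ratio)
[NaHCO3] = 4.931 × 10^-3 mol / 0.01946 L = 0.2534 mol/L

0.2534 mol/L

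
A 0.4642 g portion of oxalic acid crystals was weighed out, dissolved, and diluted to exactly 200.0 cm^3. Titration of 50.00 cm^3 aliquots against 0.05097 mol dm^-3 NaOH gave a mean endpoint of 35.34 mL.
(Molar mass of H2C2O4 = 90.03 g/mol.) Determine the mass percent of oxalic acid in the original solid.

H2C2O4 + 2 NaOH → Na2C2O4 + 2 H2O
n(NaOH) per titration = 0.03534 × 0.05097 = 1.801 × 10^-3 mol
From the 1:2 ratio, n(H2C2O4) in each aliquot = 1/2 × 1.801 × 10^-3 = 9.006 × 10^-4 mol
n(H2C2O4) in the whole flask = 9.006 × 10^-4 × 200.0/50.00 = 3.603 × 10^-3 mol
mass of H2C2O4 = 3.603 × 10^-3 × 90.03 = 0.3243 g
% H2C2O4 = 0.3243 / 0.4642 × 100 = 69.87 %

69.87 %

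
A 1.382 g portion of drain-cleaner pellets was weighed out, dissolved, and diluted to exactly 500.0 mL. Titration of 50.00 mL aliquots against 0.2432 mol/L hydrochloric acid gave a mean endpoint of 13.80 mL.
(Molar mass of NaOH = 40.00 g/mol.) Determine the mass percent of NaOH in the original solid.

97.14 %

NaOH + HCl → NaCl + H2O
n(HCl) per titration = 0.01380 × 0.2432 = 3.356 × 10^-3 mol
n(NaOH) in each aliquot = 3.356 × 10^-3 mol (1:1 ratio)
n(NaOH) in the whole flask = 3.356 × 10^-3 × 500.0/50.00 = 0.03356 mol
mass of NaOH = 0.03356 × 40.00 = 1.342 g
% NaOH = 1.342 / 1.382 × 100 = 97.14 %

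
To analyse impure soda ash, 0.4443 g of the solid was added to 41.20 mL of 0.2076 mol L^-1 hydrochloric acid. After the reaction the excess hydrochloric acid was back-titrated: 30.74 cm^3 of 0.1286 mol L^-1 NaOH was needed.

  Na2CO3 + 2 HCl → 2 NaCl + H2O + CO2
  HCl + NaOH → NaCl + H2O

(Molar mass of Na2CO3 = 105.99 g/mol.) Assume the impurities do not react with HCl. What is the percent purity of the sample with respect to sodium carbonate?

n(HCl) added = 0.04120 × 0.2076 = 8.553 × 10^-3 mol
n(NaOH) used in back-titration = 0.03074 × 0.1286 = 3.953 × 10^-3 mol
n(HCl) left over = 3.953 × 10^-3 mol (1:1 ratio)
n(HCl) consumed by analyte = 8.553 × 10^-3 − 3.953 × 10^-3 = 4.600 × 10^-3 mol
From the 1:2 ratio, n(Na2CO3) = 1/2 × 4.600 × 10^-3 = 2.300 × 10^-3 mol
mass of Na2CO3 = 2.300 × 10^-3 × 105.99 = 0.2438 g
% Na2CO3 = 0.2438 / 0.4443 × 100 = 54.87 %

54.87 %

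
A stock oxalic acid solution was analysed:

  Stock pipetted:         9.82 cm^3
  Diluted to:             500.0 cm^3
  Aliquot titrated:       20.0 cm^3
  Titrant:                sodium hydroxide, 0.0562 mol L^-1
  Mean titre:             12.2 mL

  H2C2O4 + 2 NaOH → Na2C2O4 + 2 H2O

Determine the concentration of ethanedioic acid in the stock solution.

0.873 mol/L

n(NaOH) = 0.0122 × 0.0562 = 6.86 × 10^-4 mol
From the 1:2 ratio, n(H2C2O4) in the aliquot = 1/2 × 6.86 × 10^-4 = 3.43 × 10^-4 mol
[H2C2O4]_dilute = 3.43 × 10^-4 / 0.0200 = 0.0171 mol/L
Dilution factor = 500.0 / 9.82 = 50.92
[H2C2O4]_stock = 0.0171 × 50.92 = 0.873 mol/L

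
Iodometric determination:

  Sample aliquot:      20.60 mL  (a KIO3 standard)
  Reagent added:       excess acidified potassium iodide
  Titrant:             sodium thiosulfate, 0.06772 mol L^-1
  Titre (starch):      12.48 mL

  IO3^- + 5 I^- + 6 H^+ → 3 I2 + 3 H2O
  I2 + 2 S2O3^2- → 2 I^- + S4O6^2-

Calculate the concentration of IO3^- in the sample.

0.006838 mol/L

n(S2O3^2-) = 0.01248 × 0.06772 = 8.451 × 10^-4 mol
n(I2) = n(S2O3^2-)/2 = 4.226 × 10^-4 mol
From the 1:3 ratio, n(IO3^-) in the aliquot = 1/3 × 4.226 × 10^-4 = 1.409 × 10^-4 mol
[IO3^-] = 1.409 × 10^-4 / 0.02060 = 0.006838 mol/L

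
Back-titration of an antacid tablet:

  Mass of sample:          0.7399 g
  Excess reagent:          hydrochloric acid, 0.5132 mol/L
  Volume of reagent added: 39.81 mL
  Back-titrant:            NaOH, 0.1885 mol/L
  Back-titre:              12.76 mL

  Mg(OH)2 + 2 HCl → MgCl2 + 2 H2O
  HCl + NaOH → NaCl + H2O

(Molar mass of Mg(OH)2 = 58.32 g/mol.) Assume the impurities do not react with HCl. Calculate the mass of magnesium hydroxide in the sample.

0.5256 g

n(HCl) added = 0.03981 × 0.5132 = 0.02043 mol
n(NaOH) used in back-titration = 0.01276 × 0.1885 = 2.405 × 10^-3 mol
n(HCl) left over = 2.405 × 10^-3 mol (1:1 ratio)
n(HCl) consumed by analyte = 0.02043 − 2.405 × 10^-3 = 0.01803 mol
From the 1:2 ratio, n(Mg(OH)2) = 1/2 × 0.01803 = 9.013 × 10^-3 mol
mass of Mg(OH)2 = 9.013 × 10^-3 × 58.32 = 0.5256 g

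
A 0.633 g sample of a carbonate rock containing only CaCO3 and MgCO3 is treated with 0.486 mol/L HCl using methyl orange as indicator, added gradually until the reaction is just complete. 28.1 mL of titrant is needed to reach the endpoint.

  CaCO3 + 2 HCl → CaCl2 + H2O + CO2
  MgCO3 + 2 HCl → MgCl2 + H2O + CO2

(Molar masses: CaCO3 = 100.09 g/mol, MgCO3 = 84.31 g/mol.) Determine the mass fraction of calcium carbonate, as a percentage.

57.4 %

n(HCl) = 0.0281 × 0.486 = 0.0137 mol
Let x = n(CaCO3), y = n(MgCO3).
Titrant: 2x + 2y = 0.0137;  mass: 100.09x + 84.31y = 0.633
Solving, x = 3.63 × 10^-3 mol, y = 3.20 × 10^-3 mol
mass of CaCO3 = 3.63 × 10^-3 × 100.09 = 0.363 g
% CaCO3 = 0.363 / 0.633 × 100 = 57.4 %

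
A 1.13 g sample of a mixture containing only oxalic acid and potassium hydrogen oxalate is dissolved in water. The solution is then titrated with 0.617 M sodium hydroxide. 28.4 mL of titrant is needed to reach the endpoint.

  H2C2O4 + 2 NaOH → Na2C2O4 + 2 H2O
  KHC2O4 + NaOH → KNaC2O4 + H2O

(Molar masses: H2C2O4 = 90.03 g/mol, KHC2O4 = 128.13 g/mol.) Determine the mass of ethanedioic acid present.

n(NaOH) = 0.0284 × 0.617 = 0.0175 mol
Let x = n(H2C2O4), y = n(KHC2O4).
Titrant: 2x + 1y = 0.0175;  mass: 90.03x + 128.13y = 1.13
Solving, x = 6.71 × 10^-3 mol, y = 4.11 × 10^-3 mol
mass of H2C2O4 = 6.71 × 10^-3 × 90.03 = 0.604 g

0.604 g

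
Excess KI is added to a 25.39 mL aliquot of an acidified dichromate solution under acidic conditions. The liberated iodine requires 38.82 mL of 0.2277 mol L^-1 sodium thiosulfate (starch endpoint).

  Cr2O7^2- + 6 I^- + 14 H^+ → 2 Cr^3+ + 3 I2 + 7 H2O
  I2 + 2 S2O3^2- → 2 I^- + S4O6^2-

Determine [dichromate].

n(S2O3^2-) = 0.03882 × 0.2277 = 8.839 × 10^-3 mol
n(I2) = n(S2O3^2-)/2 = 4.420 × 10^-3 mol
From the 1:3 ratio, n(Cr2O7^2-) in the aliquot = 1/3 × 4.420 × 10^-3 = 1.473 × 10^-3 mol
[Cr2O7^2-] = 1.473 × 10^-3 / 0.02539 = 0.05802 mol/L

0.05802 mol/L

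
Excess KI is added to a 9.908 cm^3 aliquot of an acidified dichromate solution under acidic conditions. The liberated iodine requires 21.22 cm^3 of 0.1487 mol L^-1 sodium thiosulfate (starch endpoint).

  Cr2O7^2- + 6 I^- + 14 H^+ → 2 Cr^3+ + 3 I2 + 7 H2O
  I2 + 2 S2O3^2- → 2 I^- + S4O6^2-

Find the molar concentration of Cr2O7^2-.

0.05308 mol/L

n(S2O3^2-) = 0.02122 × 0.1487 = 3.155 × 10^-3 mol
n(I2) = n(S2O3^2-)/2 = 1.578 × 10^-3 mol
From the 1:3 ratio, n(Cr2O7^2-) in the aliquot = 1/3 × 1.578 × 10^-3 = 5.259 × 10^-4 mol
[Cr2O7^2-] = 5.259 × 10^-4 / 0.009908 = 0.05308 mol/L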